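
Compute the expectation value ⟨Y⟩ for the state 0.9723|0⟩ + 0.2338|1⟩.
0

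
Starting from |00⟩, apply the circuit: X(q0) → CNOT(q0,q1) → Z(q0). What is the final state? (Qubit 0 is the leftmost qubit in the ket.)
-|11⟩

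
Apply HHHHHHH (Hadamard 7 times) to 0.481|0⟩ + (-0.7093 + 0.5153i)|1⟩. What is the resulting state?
(-0.1614 + 0.3644i)|0⟩ + (0.8417 - 0.3644i)|1⟩

H² = I, so H^7 = H: a single Hadamard. With (a, b) = (0.481, (-0.7093 + 0.5153i)), H gives ((a + b)/√2, (a − b)/√2) = ((-0.1614 + 0.3644i), (0.8417 - 0.3644i)).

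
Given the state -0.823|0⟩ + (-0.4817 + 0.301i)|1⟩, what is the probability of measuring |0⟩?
0.6773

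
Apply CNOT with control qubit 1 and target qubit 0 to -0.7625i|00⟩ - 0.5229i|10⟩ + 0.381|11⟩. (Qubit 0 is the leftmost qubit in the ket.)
-0.7625i|00⟩ + 0.381|01⟩ - 0.5229i|10⟩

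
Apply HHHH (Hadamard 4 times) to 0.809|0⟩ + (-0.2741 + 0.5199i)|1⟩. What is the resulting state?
0.809|0⟩ + (-0.2741 + 0.5199i)|1⟩

H² = I, so an even number of Hadamards cancels: H^4 = I and the state is unchanged.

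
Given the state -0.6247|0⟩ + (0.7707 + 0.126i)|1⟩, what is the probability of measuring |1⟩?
0.6099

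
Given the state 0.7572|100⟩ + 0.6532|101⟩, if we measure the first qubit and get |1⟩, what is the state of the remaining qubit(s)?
0.7572|00⟩ + 0.6532|01⟩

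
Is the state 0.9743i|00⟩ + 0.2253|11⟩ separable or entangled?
Entangled

Writing the state as a|00⟩ + b|01⟩ + c|10⟩ + d|11⟩, it is a product state iff ad − bc = 0.
Here (a, b, c, d) = (0.9743i, 0, 0, 0.2253): ad − bc = (0.9743i)(0.2253) − (0)(0) = 0.2195i ≠ 0, so the state is entangled.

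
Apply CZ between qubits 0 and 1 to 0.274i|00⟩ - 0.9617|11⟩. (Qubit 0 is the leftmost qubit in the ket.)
0.274i|00⟩ + 0.9617|11⟩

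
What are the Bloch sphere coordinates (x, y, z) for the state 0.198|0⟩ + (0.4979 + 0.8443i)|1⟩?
(0.1972, 0.3343, -0.9215)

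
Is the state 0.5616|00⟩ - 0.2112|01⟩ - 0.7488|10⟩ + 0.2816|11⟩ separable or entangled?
Separable

Writing the state as a|00⟩ + b|01⟩ + c|10⟩ + d|11⟩, it is a product state iff ad − bc = 0.
Here (a, b, c, d) = (0.5616, -0.2112, -0.7488, 0.2816): ad − bc = (0.5616)(0.2816) − (-0.2112)(-0.7488) = 0, so the state is separable.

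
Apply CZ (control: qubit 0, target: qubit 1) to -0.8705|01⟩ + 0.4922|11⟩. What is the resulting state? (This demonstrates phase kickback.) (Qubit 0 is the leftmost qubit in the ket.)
-0.8705|01⟩ - 0.4922|11⟩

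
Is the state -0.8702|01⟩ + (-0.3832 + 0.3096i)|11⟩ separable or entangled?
Separable

Writing the state as a|00⟩ + b|01⟩ + c|10⟩ + d|11⟩, it is a product state iff ad − bc = 0.
Here (a, b, c, d) = (0, -0.8702, 0, (-0.3832 + 0.3096i)): ad − bc = (0)(-0.3832 + 0.3096i) − (-0.8702)(0) = 0, so the state is separable.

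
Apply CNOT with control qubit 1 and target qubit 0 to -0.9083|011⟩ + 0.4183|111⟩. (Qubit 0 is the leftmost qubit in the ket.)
0.4183|011⟩ - 0.9083|111⟩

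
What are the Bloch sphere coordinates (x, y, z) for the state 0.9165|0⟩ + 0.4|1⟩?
(0.7332, 0, 0.68)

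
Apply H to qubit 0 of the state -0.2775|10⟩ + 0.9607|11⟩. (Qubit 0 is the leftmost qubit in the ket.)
-0.1962|00⟩ + 0.6793|01⟩ + 0.1962|10⟩ - 0.6793|11⟩

H on qubit 0 mixes each pair of kets that differ only in qubit 0: amplitudes (a, b) of (|…0…⟩, |…1…⟩) become ((a + b)/√2, (a − b)/√2). Kets absent from the input have amplitude 0.
(|00⟩, |10⟩): (a, b) = (0, -0.2775) → (-0.1962, 0.1962)
(|01⟩, |11⟩): (a, b) = (0, 0.9607) → (0.6793, -0.6793)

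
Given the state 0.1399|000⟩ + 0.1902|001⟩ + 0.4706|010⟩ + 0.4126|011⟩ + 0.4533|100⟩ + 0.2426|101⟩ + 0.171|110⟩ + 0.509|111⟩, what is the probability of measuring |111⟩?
0.2591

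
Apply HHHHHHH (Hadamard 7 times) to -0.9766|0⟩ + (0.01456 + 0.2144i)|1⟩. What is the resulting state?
(-0.6803 + 0.1516i)|0⟩ + (-0.7009 - 0.1516i)|1⟩

H² = I, so H^7 = H: a single Hadamard. With (a, b) = (-0.9766, (0.01456 + 0.2144i)), H gives ((a + b)/√2, (a − b)/√2) = ((-0.6803 + 0.1516i), (-0.7009 - 0.1516i)).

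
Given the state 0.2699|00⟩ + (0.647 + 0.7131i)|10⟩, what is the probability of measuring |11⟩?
0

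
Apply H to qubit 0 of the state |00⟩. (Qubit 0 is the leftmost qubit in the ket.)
1/√2|00⟩ + 1/√2|10⟩

H on qubit 0 mixes each pair of kets that differ only in qubit 0: amplitudes (a, b) of (|…0…⟩, |…1…⟩) become ((a + b)/√2, (a − b)/√2). Kets absent from the input have amplitude 0.
(|00⟩, |10⟩): (a, b) = (1, 0) → (1/√2, 1/√2)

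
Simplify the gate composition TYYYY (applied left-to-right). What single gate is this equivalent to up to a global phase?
T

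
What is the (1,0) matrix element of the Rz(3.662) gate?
0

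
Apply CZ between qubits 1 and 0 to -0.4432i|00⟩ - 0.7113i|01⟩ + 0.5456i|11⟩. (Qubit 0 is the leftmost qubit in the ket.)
-0.4432i|00⟩ - 0.7113i|01⟩ - 0.5456i|11⟩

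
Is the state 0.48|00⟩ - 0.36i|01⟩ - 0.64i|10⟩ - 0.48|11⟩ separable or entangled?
Separable

Writing the state as a|00⟩ + b|01⟩ + c|10⟩ + d|11⟩, it is a product state iff ad − bc = 0.
Here (a, b, c, d) = (0.48, -0.36i, -0.64i, -0.48): ad − bc = (0.48)(-0.48) − (-0.36i)(-0.64i) = 0, so the state is separable.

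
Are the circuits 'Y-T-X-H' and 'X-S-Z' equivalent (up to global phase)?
No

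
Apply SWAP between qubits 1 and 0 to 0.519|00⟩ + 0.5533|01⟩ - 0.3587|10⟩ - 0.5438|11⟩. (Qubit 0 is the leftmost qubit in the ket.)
0.519|00⟩ - 0.3587|01⟩ + 0.5533|10⟩ - 0.5438|11⟩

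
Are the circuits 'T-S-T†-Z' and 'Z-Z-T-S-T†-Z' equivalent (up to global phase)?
Yes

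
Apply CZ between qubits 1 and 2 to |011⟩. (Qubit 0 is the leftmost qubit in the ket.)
-|011⟩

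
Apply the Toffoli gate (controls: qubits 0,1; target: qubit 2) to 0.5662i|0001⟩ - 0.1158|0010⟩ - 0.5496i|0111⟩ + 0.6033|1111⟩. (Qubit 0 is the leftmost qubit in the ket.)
0.5662i|0001⟩ - 0.1158|0010⟩ - 0.5496i|0111⟩ + 0.6033|1101⟩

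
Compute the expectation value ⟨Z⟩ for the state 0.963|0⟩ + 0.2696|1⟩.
0.8547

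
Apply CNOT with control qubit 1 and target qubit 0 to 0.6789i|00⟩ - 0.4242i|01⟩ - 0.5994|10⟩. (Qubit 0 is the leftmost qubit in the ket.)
0.6789i|00⟩ - 0.5994|10⟩ - 0.4242i|11⟩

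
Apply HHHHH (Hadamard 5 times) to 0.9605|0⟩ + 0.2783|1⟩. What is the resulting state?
0.876|0⟩ + 0.4824|1⟩

H² = I, so H^5 = H: a single Hadamard. With (a, b) = (0.9605, 0.2783), H gives ((a + b)/√2, (a − b)/√2) = (0.876, 0.4824).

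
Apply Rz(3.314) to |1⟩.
(-0.0861 + 0.9963i)|1⟩

Rz(3.314) = [[e^(−iθ/2), 0], [0, e^(iθ/2)]] with e^(±iθ/2) = cos(θ/2) ± i·sin(θ/2); θ = 3.314, cos(θ/2) ≈ -0.0860969, sin(θ/2) ≈ 0.996287.
With a = amp(|0⟩) = 0 and b = amp(|1⟩) = 1:
new amp(|0⟩) = (-0.0860969 - 0.996287i)·a = 0
new amp(|1⟩) = (-0.0860969 + 0.996287i)·b = (-0.0861 + 0.9963i)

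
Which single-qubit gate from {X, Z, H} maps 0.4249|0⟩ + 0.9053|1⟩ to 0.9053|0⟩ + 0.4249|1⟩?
X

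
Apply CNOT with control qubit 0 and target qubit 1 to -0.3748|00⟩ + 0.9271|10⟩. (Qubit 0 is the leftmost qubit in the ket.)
-0.3748|00⟩ + 0.9271|11⟩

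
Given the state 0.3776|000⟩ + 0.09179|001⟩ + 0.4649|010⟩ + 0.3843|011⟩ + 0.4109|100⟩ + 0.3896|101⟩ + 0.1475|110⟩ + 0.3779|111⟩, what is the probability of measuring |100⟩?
0.1688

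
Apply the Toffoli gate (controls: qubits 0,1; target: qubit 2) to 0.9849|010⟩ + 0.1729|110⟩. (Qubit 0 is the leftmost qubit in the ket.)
0.9849|010⟩ + 0.1729|111⟩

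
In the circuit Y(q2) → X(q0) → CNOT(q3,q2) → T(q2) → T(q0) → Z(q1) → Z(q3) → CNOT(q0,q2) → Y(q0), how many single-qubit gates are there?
7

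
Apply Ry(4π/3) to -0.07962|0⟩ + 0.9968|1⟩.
-0.8234|0⟩ - 0.5674|1⟩

Ry(4π/3) = [[cos(θ/2), −sin(θ/2)], [sin(θ/2), cos(θ/2)]]; θ = 4π/3, cos(θ/2) ≈ -0.5, sin(θ/2) ≈ 0.866025.
With a = amp(|0⟩) = -0.07962 and b = amp(|1⟩) = 0.9968:
new amp(|0⟩) = (-0.5)·a + (-0.866025)·b = -0.8234
new amp(|1⟩) = (0.866025)·a + (-0.5)·b = -0.5674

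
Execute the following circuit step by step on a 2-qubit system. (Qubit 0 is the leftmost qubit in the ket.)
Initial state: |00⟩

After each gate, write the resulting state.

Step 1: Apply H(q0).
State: 1/√2|00⟩ + 1/√2|10⟩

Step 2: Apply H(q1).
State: 1/2|00⟩ + 1/2|01⟩ + 1/2|10⟩ + 1/2|11⟩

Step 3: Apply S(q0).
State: 1/2|00⟩ + 1/2|01⟩ + (1/2)i|10⟩ + (1/2)i|11⟩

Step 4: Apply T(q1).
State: 1/2|00⟩ + (1/√8 + (1/√8)i)|01⟩ + (1/2)i|10⟩ + (-1/√8 + (1/√8)i)|11⟩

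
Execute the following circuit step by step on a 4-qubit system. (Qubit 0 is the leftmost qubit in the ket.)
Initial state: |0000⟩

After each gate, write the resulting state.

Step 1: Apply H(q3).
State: 1/√2|0000⟩ + 1/√2|0001⟩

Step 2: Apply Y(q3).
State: -(1/√2)i|0000⟩ + (1/√2)i|0001⟩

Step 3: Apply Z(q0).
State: -(1/√2)i|0000⟩ + (1/√2)i|0001⟩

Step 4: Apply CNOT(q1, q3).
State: -(1/√2)i|0000⟩ + (1/√2)i|0001⟩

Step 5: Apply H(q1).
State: -(1/2)i|0000⟩ + (1/2)i|0001⟩ - (1/2)i|0100⟩ + (1/2)i|0101⟩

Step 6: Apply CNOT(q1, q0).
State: -(1/2)i|0000⟩ + (1/2)i|0001⟩ - (1/2)i|1100⟩ + (1/2)i|1101⟩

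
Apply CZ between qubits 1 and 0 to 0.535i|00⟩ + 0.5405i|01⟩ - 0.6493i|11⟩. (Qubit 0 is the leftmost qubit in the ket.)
0.535i|00⟩ + 0.5405i|01⟩ + 0.6493i|11⟩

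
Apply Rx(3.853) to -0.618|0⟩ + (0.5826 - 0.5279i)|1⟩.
(-0.2796 - 0.5461i)|0⟩ + (-0.2029 + 0.7632i)|1⟩

Rx(3.853) = [[cos(θ/2), −i·sin(θ/2)], [−i·sin(θ/2), cos(θ/2)]]; θ = 3.853, cos(θ/2) ≈ -0.34825, sin(θ/2) ≈ 0.937402.
With a = amp(|0⟩) = -0.618 and b = amp(|1⟩) = (0.5826 - 0.5279i):
new amp(|0⟩) = (-0.34825)·a + (-0.937402i)·b = (-0.2796 - 0.5461i)
new amp(|1⟩) = (-0.937402i)·a + (-0.34825)·b = (-0.2029 + 0.7632i)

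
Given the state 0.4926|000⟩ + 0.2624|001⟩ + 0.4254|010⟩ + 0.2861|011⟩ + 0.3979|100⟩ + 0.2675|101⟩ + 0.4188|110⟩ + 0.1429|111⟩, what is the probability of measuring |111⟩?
0.02042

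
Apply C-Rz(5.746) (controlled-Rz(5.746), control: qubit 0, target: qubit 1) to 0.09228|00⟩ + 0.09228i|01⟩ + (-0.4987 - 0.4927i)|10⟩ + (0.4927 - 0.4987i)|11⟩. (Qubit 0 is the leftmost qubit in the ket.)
0.09228|00⟩ + 0.09228i|01⟩ + (0.3501 + 0.6074i)|10⟩ + (-0.3427 + 0.6116i)|11⟩

C-Rz(5.746) leaves the control-|0⟩ kets |00⟩, |01⟩ unchanged and applies Rz(5.746) to qubit 1 on the control-|1⟩ pair (|10⟩, |11⟩).
Rz(5.746) = [[e^(−iθ/2), 0], [0, e^(iθ/2)]] with e^(±iθ/2) = cos(θ/2) ± i·sin(θ/2); θ = 5.746, cos(θ/2) ≈ -0.964145, sin(θ/2) ≈ 0.265375.
With a = amp(|10⟩) = (-0.4987 - 0.4927i) and b = amp(|11⟩) = (0.4927 - 0.4987i):
new amp(|10⟩) = (-0.964145 - 0.265375i)·a = (0.3501 + 0.6074i)
new amp(|11⟩) = (-0.964145 + 0.265375i)·b = (-0.3427 + 0.6116i)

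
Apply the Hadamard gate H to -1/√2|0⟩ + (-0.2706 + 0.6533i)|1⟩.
(-0.6913 + 0.462i)|0⟩ + (-0.3087 - 0.462i)|1⟩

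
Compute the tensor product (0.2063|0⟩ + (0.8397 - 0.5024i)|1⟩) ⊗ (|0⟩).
0.2063|00⟩ + (0.8397 - 0.5024i)|10⟩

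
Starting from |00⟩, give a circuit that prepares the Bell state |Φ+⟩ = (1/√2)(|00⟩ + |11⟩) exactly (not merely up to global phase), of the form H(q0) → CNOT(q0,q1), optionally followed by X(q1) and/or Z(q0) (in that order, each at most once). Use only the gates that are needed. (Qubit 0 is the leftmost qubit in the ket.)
H(q0) → CNOT(q0,q1)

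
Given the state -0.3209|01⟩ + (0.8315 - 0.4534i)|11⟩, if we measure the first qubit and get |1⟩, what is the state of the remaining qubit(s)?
(0.878 - 0.4787i)|1⟩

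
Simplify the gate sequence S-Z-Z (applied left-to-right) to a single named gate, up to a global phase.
S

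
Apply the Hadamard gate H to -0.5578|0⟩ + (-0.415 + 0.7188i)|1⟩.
(-0.6879 + 0.5083i)|0⟩ + (-0.101 - 0.5083i)|1⟩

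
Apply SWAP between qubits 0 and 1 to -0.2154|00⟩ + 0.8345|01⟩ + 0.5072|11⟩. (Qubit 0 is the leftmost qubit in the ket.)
-0.2154|00⟩ + 0.8345|10⟩ + 0.5072|11⟩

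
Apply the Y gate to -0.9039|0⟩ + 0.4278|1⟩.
-0.4278i|0⟩ - 0.9039i|1⟩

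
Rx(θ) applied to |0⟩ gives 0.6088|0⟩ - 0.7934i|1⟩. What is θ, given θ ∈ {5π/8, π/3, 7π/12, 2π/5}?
7π/12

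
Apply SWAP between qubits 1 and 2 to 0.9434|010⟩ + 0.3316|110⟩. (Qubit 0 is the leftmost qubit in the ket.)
0.9434|001⟩ + 0.3316|101⟩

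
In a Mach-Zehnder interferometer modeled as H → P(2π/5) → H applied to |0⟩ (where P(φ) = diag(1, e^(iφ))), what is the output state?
(0.6545 + 0.4755i)|0⟩ + (0.3455 - 0.4755i)|1⟩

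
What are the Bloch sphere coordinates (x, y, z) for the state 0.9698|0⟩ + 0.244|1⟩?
(0.4733, 0, 0.881)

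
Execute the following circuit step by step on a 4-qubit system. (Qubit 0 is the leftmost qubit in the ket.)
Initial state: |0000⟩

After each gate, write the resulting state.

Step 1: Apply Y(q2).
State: i|0010⟩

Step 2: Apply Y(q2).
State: |0000⟩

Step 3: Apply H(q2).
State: 1/√2|0000⟩ + 1/√2|0010⟩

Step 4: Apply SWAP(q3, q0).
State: 1/√2|0000⟩ + 1/√2|0010⟩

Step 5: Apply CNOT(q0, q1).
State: 1/√2|0000⟩ + 1/√2|0010⟩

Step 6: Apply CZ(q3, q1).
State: 1/√2|0000⟩ + 1/√2|0010⟩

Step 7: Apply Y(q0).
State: (1/√2)i|1000⟩ + (1/√2)i|1010⟩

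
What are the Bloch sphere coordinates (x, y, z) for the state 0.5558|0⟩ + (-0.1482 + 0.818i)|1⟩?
(-0.1647, 0.9093, -0.3822)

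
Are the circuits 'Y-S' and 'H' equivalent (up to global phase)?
No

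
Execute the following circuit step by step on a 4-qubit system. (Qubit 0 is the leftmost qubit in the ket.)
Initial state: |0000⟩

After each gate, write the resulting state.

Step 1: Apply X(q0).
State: |1000⟩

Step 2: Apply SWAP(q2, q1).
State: |1000⟩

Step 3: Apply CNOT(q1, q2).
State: |1000⟩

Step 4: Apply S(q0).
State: i|1000⟩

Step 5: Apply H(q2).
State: (1/√2)i|1000⟩ + (1/√2)i|1010⟩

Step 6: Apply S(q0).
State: -1/√2|1000⟩ - 1/√2|1010⟩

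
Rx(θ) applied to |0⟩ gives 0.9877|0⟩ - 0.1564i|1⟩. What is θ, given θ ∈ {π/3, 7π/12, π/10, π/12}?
π/10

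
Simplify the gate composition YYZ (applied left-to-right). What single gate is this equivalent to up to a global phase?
Z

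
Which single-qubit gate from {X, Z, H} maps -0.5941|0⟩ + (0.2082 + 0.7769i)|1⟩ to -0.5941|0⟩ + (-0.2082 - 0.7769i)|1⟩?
Z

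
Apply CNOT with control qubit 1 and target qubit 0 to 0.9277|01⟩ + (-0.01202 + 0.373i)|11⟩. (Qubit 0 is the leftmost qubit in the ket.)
(-0.01202 + 0.373i)|01⟩ + 0.9277|11⟩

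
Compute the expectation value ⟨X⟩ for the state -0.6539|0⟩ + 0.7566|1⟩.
-0.9895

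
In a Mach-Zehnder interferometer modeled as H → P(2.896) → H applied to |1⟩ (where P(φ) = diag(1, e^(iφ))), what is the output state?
(0.985 - 0.1216i)|0⟩ + (0.015 + 0.1216i)|1⟩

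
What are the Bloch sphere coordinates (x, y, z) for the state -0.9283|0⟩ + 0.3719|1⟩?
(-0.6905, 0, 0.7234)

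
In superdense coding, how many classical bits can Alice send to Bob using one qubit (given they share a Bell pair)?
2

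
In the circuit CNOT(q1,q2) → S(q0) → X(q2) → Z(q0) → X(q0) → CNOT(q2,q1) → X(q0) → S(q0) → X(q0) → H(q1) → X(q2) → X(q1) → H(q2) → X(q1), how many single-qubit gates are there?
12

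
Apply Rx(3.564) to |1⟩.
-0.9778i|0⟩ - 0.2096|1⟩

Rx(3.564) = [[cos(θ/2), −i·sin(θ/2)], [−i·sin(θ/2), cos(θ/2)]]; θ = 3.564, cos(θ/2) ≈ -0.209637, sin(θ/2) ≈ 0.977779.
With a = amp(|0⟩) = 0 and b = amp(|1⟩) = 1:
new amp(|0⟩) = (-0.209637)·a + (-0.977779i)·b = -0.9778i
new amp(|1⟩) = (-0.977779i)·a + (-0.209637)·b = -0.2096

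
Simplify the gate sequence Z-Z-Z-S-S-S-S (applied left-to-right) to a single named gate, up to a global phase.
Z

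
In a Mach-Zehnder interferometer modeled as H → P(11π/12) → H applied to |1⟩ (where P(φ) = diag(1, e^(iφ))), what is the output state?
(0.983 - 0.1294i)|0⟩ + (0.01704 + 0.1294i)|1⟩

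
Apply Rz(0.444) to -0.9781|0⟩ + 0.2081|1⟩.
(-0.9541 + 0.2154i)|0⟩ + (0.203 + 0.04582i)|1⟩

Rz(0.444) = [[e^(−iθ/2), 0], [0, e^(iθ/2)]] with e^(±iθ/2) = cos(θ/2) ± i·sin(θ/2); θ = 0.444, cos(θ/2) ≈ 0.975459, sin(θ/2) ≈ 0.220181.
With a = amp(|0⟩) = -0.9781 and b = amp(|1⟩) = 0.2081:
new amp(|0⟩) = (0.975459 - 0.220181i)·a = (-0.9541 + 0.2154i)
new amp(|1⟩) = (0.975459 + 0.220181i)·b = (0.203 + 0.04582i)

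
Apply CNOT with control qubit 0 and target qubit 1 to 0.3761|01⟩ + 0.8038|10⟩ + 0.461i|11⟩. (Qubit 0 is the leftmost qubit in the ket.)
0.3761|01⟩ + 0.461i|10⟩ + 0.8038|11⟩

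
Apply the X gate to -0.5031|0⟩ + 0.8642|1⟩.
0.8642|0⟩ - 0.5031|1⟩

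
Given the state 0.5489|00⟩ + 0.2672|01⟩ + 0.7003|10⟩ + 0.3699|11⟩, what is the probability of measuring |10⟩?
0.4904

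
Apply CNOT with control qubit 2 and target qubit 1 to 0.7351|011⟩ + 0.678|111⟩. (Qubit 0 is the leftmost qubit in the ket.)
0.7351|001⟩ + 0.678|101⟩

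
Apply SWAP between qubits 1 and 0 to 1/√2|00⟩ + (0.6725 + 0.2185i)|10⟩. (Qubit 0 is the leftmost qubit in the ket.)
1/√2|00⟩ + (0.6725 + 0.2185i)|01⟩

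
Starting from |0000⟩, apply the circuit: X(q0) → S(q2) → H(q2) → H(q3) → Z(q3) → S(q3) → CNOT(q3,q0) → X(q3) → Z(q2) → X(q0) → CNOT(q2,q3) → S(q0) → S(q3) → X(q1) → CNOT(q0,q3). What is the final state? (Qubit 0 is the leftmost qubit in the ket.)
(1/2)i|0101⟩ - 1/2|0110⟩ + 1/2|1101⟩ - (1/2)i|1110⟩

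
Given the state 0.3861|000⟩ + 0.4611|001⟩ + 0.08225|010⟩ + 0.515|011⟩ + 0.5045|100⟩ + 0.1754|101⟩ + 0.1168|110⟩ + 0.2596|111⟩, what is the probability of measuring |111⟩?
0.06739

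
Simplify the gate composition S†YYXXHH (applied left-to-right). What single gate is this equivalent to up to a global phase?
S†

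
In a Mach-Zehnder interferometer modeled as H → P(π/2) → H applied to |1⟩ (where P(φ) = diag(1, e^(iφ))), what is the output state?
(1/2 - (1/2)i)|0⟩ + (1/2 + (1/2)i)|1⟩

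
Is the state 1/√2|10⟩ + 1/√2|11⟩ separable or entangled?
Separable

Writing the state as a|00⟩ + b|01⟩ + c|10⟩ + d|11⟩, it is a product state iff ad − bc = 0.
Here (a, b, c, d) = (0, 0, 1/√2, 1/√2): ad − bc = (0)(1/√2) − (0)(1/√2) = 0, so the state is separable.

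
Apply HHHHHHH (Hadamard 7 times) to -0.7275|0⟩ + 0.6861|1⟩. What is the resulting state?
-0.02927|0⟩ - 0.9996|1⟩

H² = I, so H^7 = H: a single Hadamard. With (a, b) = (-0.7275, 0.6861), H gives ((a + b)/√2, (a − b)/√2) = (-0.02927, -0.9996).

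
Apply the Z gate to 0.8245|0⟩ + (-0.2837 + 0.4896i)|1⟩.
0.8245|0⟩ + (0.2837 - 0.4896i)|1⟩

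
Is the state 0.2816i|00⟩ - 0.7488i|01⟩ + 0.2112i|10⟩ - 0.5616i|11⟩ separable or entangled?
Separable

Writing the state as a|00⟩ + b|01⟩ + c|10⟩ + d|11⟩, it is a product state iff ad − bc = 0.
Here (a, b, c, d) = (0.2816i, -0.7488i, 0.2112i, -0.5616i): ad − bc = (0.2816i)(-0.5616i) − (-0.7488i)(0.2112i) = 0, so the state is separable.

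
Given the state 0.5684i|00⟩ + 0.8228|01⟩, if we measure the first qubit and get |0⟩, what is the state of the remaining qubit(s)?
0.5684i|0⟩ + 0.8228|1⟩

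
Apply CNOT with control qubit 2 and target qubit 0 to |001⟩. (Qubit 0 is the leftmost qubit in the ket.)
|101⟩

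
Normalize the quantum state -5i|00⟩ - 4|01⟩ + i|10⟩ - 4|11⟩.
-0.6565i|00⟩ - 0.5252|01⟩ + 0.1313i|10⟩ - 0.5252|11⟩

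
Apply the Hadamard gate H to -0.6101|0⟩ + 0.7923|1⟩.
0.1288|0⟩ - 0.9916|1⟩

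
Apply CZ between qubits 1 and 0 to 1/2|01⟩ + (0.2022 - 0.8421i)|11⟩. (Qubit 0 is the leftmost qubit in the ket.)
1/2|01⟩ + (-0.2022 + 0.8421i)|11⟩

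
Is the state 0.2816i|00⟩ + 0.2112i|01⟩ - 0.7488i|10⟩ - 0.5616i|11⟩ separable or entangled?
Separable

Writing the state as a|00⟩ + b|01⟩ + c|10⟩ + d|11⟩, it is a product state iff ad − bc = 0.
Here (a, b, c, d) = (0.2816i, 0.2112i, -0.7488i, -0.5616i): ad − bc = (0.2816i)(-0.5616i) − (0.2112i)(-0.7488i) = 0, so the state is separable.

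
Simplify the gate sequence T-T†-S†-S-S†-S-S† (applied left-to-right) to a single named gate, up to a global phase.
S†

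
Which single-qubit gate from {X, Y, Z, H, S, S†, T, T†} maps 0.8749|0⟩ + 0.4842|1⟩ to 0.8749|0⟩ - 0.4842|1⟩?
Z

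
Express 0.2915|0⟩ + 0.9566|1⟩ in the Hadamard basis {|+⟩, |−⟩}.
0.8825|+⟩ - 0.4703|−⟩

With |ψ⟩ = α|0⟩ + β|1⟩, the Hadamard-basis coefficients are ⟨+|ψ⟩ = (α + β)/√2 and ⟨−|ψ⟩ = (α − β)/√2.
Here α = 0.2915, β = 0.9566: (α + β)/√2 = 0.8825, (α − β)/√2 = -0.4703.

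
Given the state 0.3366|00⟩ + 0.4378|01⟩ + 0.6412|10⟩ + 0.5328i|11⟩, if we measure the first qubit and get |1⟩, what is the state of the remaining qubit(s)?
0.7691|0⟩ + 0.6391i|1⟩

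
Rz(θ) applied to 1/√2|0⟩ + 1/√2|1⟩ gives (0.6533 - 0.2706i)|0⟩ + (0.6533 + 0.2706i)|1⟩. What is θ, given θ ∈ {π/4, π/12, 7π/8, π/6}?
π/4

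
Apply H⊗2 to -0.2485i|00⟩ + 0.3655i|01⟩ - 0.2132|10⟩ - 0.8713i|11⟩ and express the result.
(-0.1066 - 0.3772i)|00⟩ + (-0.1066 + 0.1287i)|01⟩ + (0.1066 + 0.4942i)|10⟩ + (0.1066 - 0.7427i)|11⟩

H⊗2 gives amp(|y⟩) = (1/2) Σ_x (−1)^(x·y) amp(|x⟩), where x·y is the number of positions in which both x and y have a 1.
|00⟩: (-0.2485i + 0.3655i - 0.2132 - 0.8713i)/2 = (-0.1066 - 0.3772i)
|01⟩: (-0.2485i - 0.3655i - 0.2132 + 0.8713i)/2 = (-0.1066 + 0.1287i)
|10⟩: (-0.2485i + 0.3655i + 0.2132 + 0.8713i)/2 = (0.1066 + 0.4942i)
|11⟩: (-0.2485i - 0.3655i + 0.2132 - 0.8713i)/2 = (0.1066 - 0.7427i)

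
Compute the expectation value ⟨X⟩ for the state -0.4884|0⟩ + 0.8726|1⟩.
-0.8524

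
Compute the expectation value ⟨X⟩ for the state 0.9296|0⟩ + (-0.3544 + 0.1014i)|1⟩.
-0.6589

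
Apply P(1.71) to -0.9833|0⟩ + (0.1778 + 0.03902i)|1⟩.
-0.9833|0⟩ + (-0.06331 + 0.1707i)|1⟩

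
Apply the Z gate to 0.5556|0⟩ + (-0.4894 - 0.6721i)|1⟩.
0.5556|0⟩ + (0.4894 + 0.6721i)|1⟩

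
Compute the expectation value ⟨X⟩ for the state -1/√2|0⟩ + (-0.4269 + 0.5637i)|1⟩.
0.6037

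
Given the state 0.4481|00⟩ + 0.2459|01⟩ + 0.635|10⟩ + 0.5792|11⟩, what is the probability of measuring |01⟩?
0.06047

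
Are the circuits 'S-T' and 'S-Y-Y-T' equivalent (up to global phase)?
Yes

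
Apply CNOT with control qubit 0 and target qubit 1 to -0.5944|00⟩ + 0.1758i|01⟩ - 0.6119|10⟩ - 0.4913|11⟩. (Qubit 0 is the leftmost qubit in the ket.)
-0.5944|00⟩ + 0.1758i|01⟩ - 0.4913|10⟩ - 0.6119|11⟩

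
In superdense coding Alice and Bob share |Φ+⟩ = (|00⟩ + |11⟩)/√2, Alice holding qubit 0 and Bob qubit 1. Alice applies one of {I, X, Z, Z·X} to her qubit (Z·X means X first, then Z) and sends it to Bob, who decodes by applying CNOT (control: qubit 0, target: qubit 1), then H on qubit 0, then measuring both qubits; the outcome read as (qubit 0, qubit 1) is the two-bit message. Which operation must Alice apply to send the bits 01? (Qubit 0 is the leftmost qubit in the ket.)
X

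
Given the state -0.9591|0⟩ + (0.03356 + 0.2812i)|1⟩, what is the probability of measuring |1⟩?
0.0802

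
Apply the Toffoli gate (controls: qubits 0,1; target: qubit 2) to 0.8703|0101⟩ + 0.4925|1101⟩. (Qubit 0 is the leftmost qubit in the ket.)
0.8703|0101⟩ + 0.4925|1111⟩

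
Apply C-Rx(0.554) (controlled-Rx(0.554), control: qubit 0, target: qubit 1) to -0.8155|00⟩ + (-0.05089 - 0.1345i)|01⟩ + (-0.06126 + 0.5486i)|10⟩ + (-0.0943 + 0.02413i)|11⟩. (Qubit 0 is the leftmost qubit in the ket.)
-0.8155|00⟩ + (-0.05089 - 0.1345i)|01⟩ + (-0.05233 + 0.5535i)|10⟩ + (0.05932 + 0.03996i)|11⟩

C-Rx(0.554) leaves the control-|0⟩ kets |00⟩, |01⟩ unchanged and applies Rx(0.554) to qubit 1 on the control-|1⟩ pair (|10⟩, |11⟩).
Rx(0.554) = [[cos(θ/2), −i·sin(θ/2)], [−i·sin(θ/2), cos(θ/2)]]; θ = 0.554, cos(θ/2) ≈ 0.96188, sin(θ/2) ≈ 0.273471.
With a = amp(|10⟩) = (-0.06126 + 0.5486i) and b = amp(|11⟩) = (-0.0943 + 0.02413i):
new amp(|10⟩) = (0.96188)·a + (-0.273471i)·b = (-0.05233 + 0.5535i)
new amp(|11⟩) = (-0.273471i)·a + (0.96188)·b = (0.05932 + 0.03996i)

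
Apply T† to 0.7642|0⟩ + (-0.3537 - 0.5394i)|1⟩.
0.7642|0⟩ + (-0.6315 - 0.1313i)|1⟩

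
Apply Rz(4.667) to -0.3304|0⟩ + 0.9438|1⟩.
(0.2283 + 0.2389i)|0⟩ + (-0.6521 + 0.6823i)|1⟩

Rz(4.667) = [[e^(−iθ/2), 0], [0, e^(iθ/2)]] with e^(±iθ/2) = cos(θ/2) ± i·sin(θ/2); θ = 4.667, cos(θ/2) ≈ -0.690879, sin(θ/2) ≈ 0.722971.
With a = amp(|0⟩) = -0.3304 and b = amp(|1⟩) = 0.9438:
new amp(|0⟩) = (-0.690879 - 0.722971i)·a = (0.2283 + 0.2389i)
new amp(|1⟩) = (-0.690879 + 0.722971i)·b = (-0.6521 + 0.6823i)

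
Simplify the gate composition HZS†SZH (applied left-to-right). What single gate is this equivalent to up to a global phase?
I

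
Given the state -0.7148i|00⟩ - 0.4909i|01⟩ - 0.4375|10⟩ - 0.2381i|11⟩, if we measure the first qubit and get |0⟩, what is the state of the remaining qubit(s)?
-0.8243i|0⟩ - 0.5661i|1⟩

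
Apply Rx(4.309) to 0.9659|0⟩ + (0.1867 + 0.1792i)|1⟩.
(-0.3828 - 0.1558i)|0⟩ + (-0.1029 - 0.9047i)|1⟩

Rx(4.309) = [[cos(θ/2), −i·sin(θ/2)], [−i·sin(θ/2), cos(θ/2)]]; θ = 4.309, cos(θ/2) ≈ -0.551118, sin(θ/2) ≈ 0.834427.
With a = amp(|0⟩) = 0.9659 and b = amp(|1⟩) = (0.1867 + 0.1792i):
new amp(|0⟩) = (-0.551118)·a + (-0.834427i)·b = (-0.3828 - 0.1558i)
new amp(|1⟩) = (-0.834427i)·a + (-0.551118)·b = (-0.1029 - 0.9047i)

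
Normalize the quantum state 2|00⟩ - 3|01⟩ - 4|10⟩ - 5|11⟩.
0.2722|00⟩ - 1/√6|01⟩ - 0.5443|10⟩ - 0.6804|11⟩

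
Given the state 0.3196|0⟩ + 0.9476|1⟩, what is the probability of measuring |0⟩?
0.1021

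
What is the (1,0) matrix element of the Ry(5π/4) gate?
0.9239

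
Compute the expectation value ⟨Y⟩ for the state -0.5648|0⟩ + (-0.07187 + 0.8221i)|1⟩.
-0.9286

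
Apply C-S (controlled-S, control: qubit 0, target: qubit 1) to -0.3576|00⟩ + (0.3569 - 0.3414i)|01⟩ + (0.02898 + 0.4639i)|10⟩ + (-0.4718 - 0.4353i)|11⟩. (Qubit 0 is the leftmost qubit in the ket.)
-0.3576|00⟩ + (0.3569 - 0.3414i)|01⟩ + (0.02898 + 0.4639i)|10⟩ + (0.4353 - 0.4718i)|11⟩

C-S leaves the control-|0⟩ kets |00⟩, |01⟩ unchanged and applies S to qubit 1 on the control-|1⟩ pair (|10⟩, |11⟩).
S = [[1, 0], [0, i]].
With a = amp(|10⟩) = (0.02898 + 0.4639i) and b = amp(|11⟩) = (-0.4718 - 0.4353i):
new amp(|10⟩) = (1)·a = (0.02898 + 0.4639i)
new amp(|11⟩) = (i)·b = (0.4353 - 0.4718i)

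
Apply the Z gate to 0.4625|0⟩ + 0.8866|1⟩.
0.4625|0⟩ - 0.8866|1⟩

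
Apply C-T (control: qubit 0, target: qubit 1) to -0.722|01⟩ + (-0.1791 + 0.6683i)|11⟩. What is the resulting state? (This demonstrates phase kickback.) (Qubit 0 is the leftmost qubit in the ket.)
-0.722|01⟩ + (-0.5992 + 0.3459i)|11⟩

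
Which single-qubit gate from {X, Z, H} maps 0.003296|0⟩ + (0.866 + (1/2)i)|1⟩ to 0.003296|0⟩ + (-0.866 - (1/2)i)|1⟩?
Z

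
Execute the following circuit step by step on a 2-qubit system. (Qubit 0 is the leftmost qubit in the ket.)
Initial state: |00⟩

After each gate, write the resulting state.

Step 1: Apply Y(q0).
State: i|10⟩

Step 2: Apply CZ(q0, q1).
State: i|10⟩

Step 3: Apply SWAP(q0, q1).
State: i|01⟩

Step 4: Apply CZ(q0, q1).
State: i|01⟩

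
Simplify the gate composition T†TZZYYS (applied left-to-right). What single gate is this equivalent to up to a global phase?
S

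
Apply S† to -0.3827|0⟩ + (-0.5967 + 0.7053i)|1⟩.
-0.3827|0⟩ + (0.7053 + 0.5967i)|1⟩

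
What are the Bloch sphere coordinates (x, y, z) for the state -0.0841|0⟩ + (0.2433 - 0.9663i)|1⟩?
(-0.04092, 0.1625, -0.9859)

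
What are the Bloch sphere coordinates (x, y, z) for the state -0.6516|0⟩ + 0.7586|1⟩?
(-0.9886, 0, -0.1509)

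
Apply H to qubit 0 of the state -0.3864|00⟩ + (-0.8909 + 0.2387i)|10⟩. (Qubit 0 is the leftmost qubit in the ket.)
(-0.9032 + 0.1688i)|00⟩ + (0.3567 - 0.1688i)|10⟩

H on qubit 0 mixes each pair of kets that differ only in qubit 0: amplitudes (a, b) of (|…0…⟩, |…1…⟩) become ((a + b)/√2, (a − b)/√2). Kets absent from the input have amplitude 0.
(|00⟩, |10⟩): (a, b) = (-0.3864, (-0.8909 + 0.2387i)) → ((-0.9032 + 0.1688i), (0.3567 - 0.1688i))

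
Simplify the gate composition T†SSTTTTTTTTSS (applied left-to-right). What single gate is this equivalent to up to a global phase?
T†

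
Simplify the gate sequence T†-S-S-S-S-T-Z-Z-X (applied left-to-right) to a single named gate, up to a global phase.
X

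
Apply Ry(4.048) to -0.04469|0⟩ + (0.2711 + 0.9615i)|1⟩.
(-0.2242 - 0.8644i)|0⟩ + (-0.1589 - 0.421i)|1⟩

Ry(4.048) = [[cos(θ/2), −sin(θ/2)], [sin(θ/2), cos(θ/2)]]; θ = 4.048, cos(θ/2) ≈ -0.437848, sin(θ/2) ≈ 0.899049.
With a = amp(|0⟩) = -0.04469 and b = amp(|1⟩) = (0.2711 + 0.9615i):
new amp(|0⟩) = (-0.437848)·a + (-0.899049)·b = (-0.2242 - 0.8644i)
new amp(|1⟩) = (0.899049)·a + (-0.437848)·b = (-0.1589 - 0.421i)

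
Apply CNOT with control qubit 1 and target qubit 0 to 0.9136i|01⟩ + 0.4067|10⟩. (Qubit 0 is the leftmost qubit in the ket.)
0.4067|10⟩ + 0.9136i|11⟩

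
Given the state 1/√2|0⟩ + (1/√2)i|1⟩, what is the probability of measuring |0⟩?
1/2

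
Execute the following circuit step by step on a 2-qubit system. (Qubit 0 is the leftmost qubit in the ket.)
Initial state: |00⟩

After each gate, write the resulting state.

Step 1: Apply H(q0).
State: 1/√2|00⟩ + 1/√2|10⟩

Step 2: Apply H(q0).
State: |00⟩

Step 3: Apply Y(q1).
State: i|01⟩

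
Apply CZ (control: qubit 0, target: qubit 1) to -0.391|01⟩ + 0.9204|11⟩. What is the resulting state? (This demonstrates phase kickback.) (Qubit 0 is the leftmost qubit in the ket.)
-0.391|01⟩ - 0.9204|11⟩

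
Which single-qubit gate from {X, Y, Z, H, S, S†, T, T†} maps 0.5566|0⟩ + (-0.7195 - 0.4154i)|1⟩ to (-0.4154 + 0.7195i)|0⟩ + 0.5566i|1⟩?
Y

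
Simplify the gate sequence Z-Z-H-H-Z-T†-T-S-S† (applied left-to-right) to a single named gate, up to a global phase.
Z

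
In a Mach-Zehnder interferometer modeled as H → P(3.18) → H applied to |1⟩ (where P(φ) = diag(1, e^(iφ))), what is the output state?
(0.9996 + 0.0192i)|0⟩ + (0.0003687 - 0.0192i)|1⟩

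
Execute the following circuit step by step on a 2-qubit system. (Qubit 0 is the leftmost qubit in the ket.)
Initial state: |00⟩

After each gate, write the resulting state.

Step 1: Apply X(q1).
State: |01⟩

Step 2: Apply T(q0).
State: |01⟩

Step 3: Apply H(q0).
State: 1/√2|01⟩ + 1/√2|11⟩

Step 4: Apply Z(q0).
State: 1/√2|01⟩ - 1/√2|11⟩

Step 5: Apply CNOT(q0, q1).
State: 1/√2|01⟩ - 1/√2|10⟩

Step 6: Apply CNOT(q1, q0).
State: -1/√2|10⟩ + 1/√2|11⟩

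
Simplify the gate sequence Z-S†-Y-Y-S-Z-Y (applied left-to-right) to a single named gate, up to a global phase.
Y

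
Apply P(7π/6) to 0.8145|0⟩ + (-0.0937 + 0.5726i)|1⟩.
0.8145|0⟩ + (0.3674 - 0.449i)|1⟩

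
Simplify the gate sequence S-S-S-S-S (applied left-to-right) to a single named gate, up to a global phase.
S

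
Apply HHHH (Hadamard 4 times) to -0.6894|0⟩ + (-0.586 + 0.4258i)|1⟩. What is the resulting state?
-0.6894|0⟩ + (-0.586 + 0.4258i)|1⟩

H² = I, so an even number of Hadamards cancels: H^4 = I and the state is unchanged.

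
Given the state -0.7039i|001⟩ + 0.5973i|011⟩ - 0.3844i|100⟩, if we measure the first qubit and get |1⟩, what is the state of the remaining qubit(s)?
-i|00⟩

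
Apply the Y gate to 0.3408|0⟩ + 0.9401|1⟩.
-0.9401i|0⟩ + 0.3408i|1⟩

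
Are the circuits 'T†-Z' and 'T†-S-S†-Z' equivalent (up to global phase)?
Yes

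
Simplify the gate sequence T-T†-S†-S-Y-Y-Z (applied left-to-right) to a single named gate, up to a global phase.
Z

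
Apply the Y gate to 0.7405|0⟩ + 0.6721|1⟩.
-0.6721i|0⟩ + 0.7405i|1⟩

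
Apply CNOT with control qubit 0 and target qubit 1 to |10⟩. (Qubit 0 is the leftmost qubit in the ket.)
|11⟩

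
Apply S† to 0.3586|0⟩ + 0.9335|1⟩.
0.3586|0⟩ - 0.9335i|1⟩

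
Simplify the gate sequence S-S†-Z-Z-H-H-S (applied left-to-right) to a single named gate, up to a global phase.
S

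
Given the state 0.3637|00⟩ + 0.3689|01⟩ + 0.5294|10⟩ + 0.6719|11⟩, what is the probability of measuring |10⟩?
0.2803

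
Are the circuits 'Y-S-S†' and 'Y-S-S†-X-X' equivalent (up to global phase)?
Yes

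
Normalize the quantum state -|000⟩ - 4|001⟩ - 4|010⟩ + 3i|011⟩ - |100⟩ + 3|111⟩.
-0.1387|000⟩ - 0.5547|001⟩ - 0.5547|010⟩ + 0.416i|011⟩ - 0.1387|100⟩ + 0.416|111⟩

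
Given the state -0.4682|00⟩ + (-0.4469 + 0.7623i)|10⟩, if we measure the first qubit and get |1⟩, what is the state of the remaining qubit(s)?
(-0.5057 + 0.8627i)|0⟩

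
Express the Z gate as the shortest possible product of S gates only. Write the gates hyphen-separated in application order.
S-S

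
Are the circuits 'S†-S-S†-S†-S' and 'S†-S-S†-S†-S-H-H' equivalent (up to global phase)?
Yes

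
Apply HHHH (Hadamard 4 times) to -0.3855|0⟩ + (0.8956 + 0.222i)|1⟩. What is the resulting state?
-0.3855|0⟩ + (0.8956 + 0.222i)|1⟩

H² = I, so an even number of Hadamards cancels: H^4 = I and the state is unchanged.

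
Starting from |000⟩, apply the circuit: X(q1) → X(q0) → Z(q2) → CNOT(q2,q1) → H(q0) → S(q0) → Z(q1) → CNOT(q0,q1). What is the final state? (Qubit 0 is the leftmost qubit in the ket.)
-1/√2|010⟩ + (1/√2)i|100⟩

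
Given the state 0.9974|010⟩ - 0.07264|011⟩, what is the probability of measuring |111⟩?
0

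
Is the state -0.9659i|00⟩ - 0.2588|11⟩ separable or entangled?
Entangled

Writing the state as a|00⟩ + b|01⟩ + c|10⟩ + d|11⟩, it is a product state iff ad − bc = 0.
Here (a, b, c, d) = (-0.9659i, 0, 0, -0.2588): ad − bc = (-0.9659i)(-0.2588) − (0)(0) = 0.25i ≠ 0, so the state is entangled.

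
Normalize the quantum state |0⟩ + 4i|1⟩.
0.2425|0⟩ + 0.9701i|1⟩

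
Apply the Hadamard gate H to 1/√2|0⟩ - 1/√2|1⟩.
|1⟩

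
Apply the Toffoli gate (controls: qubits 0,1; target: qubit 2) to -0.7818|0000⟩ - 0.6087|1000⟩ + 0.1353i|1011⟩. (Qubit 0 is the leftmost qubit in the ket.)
-0.7818|0000⟩ - 0.6087|1000⟩ + 0.1353i|1011⟩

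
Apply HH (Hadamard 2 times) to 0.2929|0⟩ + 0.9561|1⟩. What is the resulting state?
0.2929|0⟩ + 0.9561|1⟩

H² = I, so an even number of Hadamards cancels: H^2 = I and the state is unchanged.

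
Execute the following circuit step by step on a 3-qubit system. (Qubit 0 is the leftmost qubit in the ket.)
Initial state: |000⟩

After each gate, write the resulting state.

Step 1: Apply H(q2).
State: 1/√2|000⟩ + 1/√2|001⟩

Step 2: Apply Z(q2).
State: 1/√2|000⟩ - 1/√2|001⟩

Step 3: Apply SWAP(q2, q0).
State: 1/√2|000⟩ - 1/√2|100⟩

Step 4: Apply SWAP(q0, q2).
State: 1/√2|000⟩ - 1/√2|001⟩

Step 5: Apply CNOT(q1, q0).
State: 1/√2|000⟩ - 1/√2|001⟩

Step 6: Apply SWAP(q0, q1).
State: 1/√2|000⟩ - 1/√2|001⟩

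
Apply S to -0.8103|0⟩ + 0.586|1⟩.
-0.8103|0⟩ + 0.586i|1⟩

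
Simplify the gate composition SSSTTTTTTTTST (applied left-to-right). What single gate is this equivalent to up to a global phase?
T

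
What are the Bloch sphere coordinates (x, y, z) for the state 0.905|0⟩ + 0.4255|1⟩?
(0.7702, 0, 0.638)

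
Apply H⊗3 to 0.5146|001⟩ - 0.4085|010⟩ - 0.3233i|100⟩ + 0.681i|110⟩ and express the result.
(0.03751 + 0.1265i)|000⟩ + (-0.3264 + 0.1265i)|001⟩ + (0.3264 - 0.3551i)|010⟩ + (-0.03751 - 0.3551i)|011⟩ + (0.03751 - 0.1265i)|100⟩ + (-0.3264 - 0.1265i)|101⟩ + (0.3264 + 0.3551i)|110⟩ + (-0.03751 + 0.3551i)|111⟩

H⊗3 gives amp(|y⟩) = (1/2√2) Σ_x (−1)^(x·y) amp(|x⟩), where x·y is the number of positions in which both x and y have a 1.
|000⟩: (0.5146 - 0.4085 - 0.3233i + 0.681i)/(2√2) = (0.03751 + 0.1265i)
|001⟩: (-0.5146 - 0.4085 - 0.3233i + 0.681i)/(2√2) = (-0.3264 + 0.1265i)
|010⟩: (0.5146 + 0.4085 - 0.3233i - 0.681i)/(2√2) = (0.3264 - 0.3551i)
|011⟩: (-0.5146 + 0.4085 - 0.3233i - 0.681i)/(2√2) = (-0.03751 - 0.3551i)
|100⟩: (0.5146 - 0.4085 + 0.3233i - 0.681i)/(2√2) = (0.03751 - 0.1265i)
|101⟩: (-0.5146 - 0.4085 + 0.3233i - 0.681i)/(2√2) = (-0.3264 - 0.1265i)
|110⟩: (0.5146 + 0.4085 + 0.3233i + 0.681i)/(2√2) = (0.3264 + 0.3551i)
|111⟩: (-0.5146 + 0.4085 + 0.3233i + 0.681i)/(2√2) = (-0.03751 + 0.3551i)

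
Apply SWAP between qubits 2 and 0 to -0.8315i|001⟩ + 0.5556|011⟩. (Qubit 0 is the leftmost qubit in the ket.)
-0.8315i|100⟩ + 0.5556|110⟩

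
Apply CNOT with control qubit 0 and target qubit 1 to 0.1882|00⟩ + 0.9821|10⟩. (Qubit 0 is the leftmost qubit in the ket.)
0.1882|00⟩ + 0.9821|11⟩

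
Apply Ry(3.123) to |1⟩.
-|0⟩ + 0.009296|1⟩

Ry(3.123) = [[cos(θ/2), −sin(θ/2)], [sin(θ/2), cos(θ/2)]]; θ = 3.123, cos(θ/2) ≈ 0.00929619, sin(θ/2) ≈ 0.999957.
With a = amp(|0⟩) = 0 and b = amp(|1⟩) = 1:
new amp(|0⟩) = (0.00929619)·a + (-0.999957)·b = -1
new amp(|1⟩) = (0.999957)·a + (0.00929619)·b = 0.009296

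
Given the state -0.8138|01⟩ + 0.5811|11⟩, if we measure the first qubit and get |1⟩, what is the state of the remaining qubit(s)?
|1⟩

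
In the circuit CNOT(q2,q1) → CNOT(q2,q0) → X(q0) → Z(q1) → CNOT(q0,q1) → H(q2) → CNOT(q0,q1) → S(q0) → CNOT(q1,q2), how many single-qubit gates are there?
4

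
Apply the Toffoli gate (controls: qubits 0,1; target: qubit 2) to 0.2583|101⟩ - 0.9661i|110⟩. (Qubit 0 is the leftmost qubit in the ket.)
0.2583|101⟩ - 0.9661i|111⟩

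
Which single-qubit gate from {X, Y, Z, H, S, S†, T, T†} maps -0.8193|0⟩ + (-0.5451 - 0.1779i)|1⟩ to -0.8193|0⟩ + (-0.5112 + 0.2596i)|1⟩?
T†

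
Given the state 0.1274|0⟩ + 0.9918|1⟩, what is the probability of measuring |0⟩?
0.01623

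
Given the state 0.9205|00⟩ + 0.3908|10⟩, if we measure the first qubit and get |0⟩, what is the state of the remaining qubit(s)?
|0⟩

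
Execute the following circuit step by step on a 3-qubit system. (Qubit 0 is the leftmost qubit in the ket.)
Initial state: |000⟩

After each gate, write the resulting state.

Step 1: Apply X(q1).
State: |010⟩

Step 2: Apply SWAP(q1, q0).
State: |100⟩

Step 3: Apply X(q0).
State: |000⟩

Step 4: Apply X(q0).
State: |100⟩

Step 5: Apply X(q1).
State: |110⟩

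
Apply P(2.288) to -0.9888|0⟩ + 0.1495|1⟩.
-0.9888|0⟩ + (-0.09826 + 0.1127i)|1⟩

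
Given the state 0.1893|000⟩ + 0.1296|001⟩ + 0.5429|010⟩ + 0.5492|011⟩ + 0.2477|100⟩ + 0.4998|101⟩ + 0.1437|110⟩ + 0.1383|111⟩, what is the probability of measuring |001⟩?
0.0168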